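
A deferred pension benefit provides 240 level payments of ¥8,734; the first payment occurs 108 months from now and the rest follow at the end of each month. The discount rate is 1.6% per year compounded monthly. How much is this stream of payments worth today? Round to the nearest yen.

Ordinary annuity of 240 payments, first payment at period 108.
Periodic rate r = 0.016/12 per month; n is counted in months.
The ordinary-annuity PV formula values the stream one period before the first payment (period 107); discount that back 107 periods:
PV₀ = 8,734 × [1 − (1+r)^−240] / r × (1+r)^−107 = ¥1,554,623

¥1,554,623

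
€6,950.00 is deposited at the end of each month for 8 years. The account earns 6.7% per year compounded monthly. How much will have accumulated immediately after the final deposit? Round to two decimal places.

€879,571.82

This is an ordinary annuity: 96 deposits of €6,950.00 at the end of each month.
Periodic rate r = 0.067/12 per month; n is counted in months.
FV = PMT × [((1+r)^n − 1)/r] = 6,950 × [(1+r)^96 − 1] / r = €879,571.82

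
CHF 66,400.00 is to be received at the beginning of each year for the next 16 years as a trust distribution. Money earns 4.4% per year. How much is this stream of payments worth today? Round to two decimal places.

This is an annuity due: 16 payments of CHF 66,400.00 at the beginning of each year.
Periodic rate r = 0.044 per year.
PV = PMT × [(1 − (1+r)^−n)/r] × (1+r) = 66,400 × [1 − (1+r)^−16] / r × (1+r) = CHF 784,433.65

CHF 784,433.65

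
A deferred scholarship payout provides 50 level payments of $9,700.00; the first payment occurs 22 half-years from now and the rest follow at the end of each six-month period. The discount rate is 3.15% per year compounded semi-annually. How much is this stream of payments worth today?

Ordinary annuity of 50 payments, first payment at period 22.
Periodic rate r = 0.0315/2 per half-year; n is counted in half-years.
The ordinary-annuity PV formula values the stream one period before the first payment (period 21); discount that back 21 periods:
PV₀ = 9,700 × [1 − (1+r)^−50] / r × (1+r)^−21 = $240,514.84

$240,514.84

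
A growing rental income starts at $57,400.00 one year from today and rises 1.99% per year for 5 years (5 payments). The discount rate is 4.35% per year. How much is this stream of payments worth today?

Periodic rate r = 0.0435 per year.
Growing ordinary annuity: PV = PMT₁ × [1 − ((1+g)/(1+r))^n] / (r − g) = 57,400 × [1 − ((1+0.0199)/(1+r))^5] / (r − 0.0199) = $262,873.59.

$262,873.59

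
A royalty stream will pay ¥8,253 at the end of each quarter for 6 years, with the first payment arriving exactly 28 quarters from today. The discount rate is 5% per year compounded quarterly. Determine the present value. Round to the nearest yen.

¥121,709

Ordinary annuity of 24 payments, first payment at period 28.
Periodic rate r = 0.05/4 per quarter; n is counted in quarters.
The ordinary-annuity PV formula values the stream one period before the first payment (period 27); discount that back 27 periods:
PV₀ = 8,253 × [1 − (1+r)^−24] / r × (1+r)^−27 = ¥121,709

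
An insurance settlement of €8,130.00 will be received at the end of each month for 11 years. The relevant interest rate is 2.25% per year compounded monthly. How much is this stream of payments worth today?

€949,882.43

This is an ordinary annuity: 132 payments of €8,130.00 at the end of each month.
Periodic rate r = 0.0225/12 per month; n is counted in months.
PV = PMT × [(1 − (1+r)^−n)/r] = 8,130 × [1 − (1+r)^−132] / r = €949,882.43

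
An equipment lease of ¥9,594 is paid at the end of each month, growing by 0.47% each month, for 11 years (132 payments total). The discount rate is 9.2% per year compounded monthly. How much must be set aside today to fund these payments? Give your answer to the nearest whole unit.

Periodic rate r = 0.092/12 per month; n is counted in months.
Growing ordinary annuity: PV = PMT₁ × [1 − ((1+g)/(1+r))^n] / (r − g) = 9,594 × [1 − ((1+0.0047)/(1+r))^132] / (r − 0.0047) = ¥1,042,610.

¥1,042,610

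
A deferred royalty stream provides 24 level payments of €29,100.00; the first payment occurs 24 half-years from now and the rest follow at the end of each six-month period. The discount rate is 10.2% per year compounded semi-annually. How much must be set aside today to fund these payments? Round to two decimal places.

Ordinary annuity of 24 payments, first payment at period 24.
Periodic rate r = 0.102/2 per half-year; n is counted in half-years.
The ordinary-annuity PV formula values the stream one period before the first payment (period 23); discount that back 23 periods:
PV₀ = 29,100 × [1 − (1+r)^−24] / r × (1+r)^−23 = €126,663.95

€126,663.95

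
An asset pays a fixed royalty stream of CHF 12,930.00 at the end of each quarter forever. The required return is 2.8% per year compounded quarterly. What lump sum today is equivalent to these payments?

CHF 1,847,142.86

Periodic rate r = 0.028/4 per quarter.
Level perpetuity: PV = PMT / r = 12,930 / (0.028/4) = CHF 1,847,142.86.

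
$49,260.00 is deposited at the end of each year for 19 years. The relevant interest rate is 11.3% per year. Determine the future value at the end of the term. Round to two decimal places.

$2,896,984.63

This is an ordinary annuity: 19 deposits of $49,260.00 at the end of each year.
Periodic rate r = 0.113 per year.
FV = PMT × [((1+r)^n − 1)/r] = 49,260 × [(1+r)^19 − 1] / r = $2,896,984.63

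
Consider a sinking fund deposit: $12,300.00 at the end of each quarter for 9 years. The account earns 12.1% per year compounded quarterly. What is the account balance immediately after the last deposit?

$782,203.13

This is an ordinary annuity: 36 deposits of $12,300.00 at the end of each quarter.
Periodic rate r = 0.121/4 per quarter; n is counted in quarters.
FV = PMT × [((1+r)^n − 1)/r] = 12,300 × [(1+r)^36 − 1] / r = $782,203.13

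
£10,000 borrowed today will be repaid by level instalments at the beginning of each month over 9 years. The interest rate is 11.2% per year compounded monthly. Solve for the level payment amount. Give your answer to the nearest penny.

£146.00

Level annuity due; solve PV = PMT × [(1 − (1+r)^−n)/r] × (1+r) for PMT.
Periodic rate r = 0.112/12 per month; n is counted in months.
With n = 108: PMT = 10,000 / ([(1 − (1+r)^−n)/r] × (1+r)) = £146.00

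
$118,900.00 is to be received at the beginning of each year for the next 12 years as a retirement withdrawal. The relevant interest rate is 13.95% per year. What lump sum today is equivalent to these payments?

This is an annuity due: 12 payments of $118,900.00 at the beginning of each year.
Periodic rate r = 0.1395 per year.
PV = PMT × [(1 − (1+r)^−n)/r] × (1+r) = 118,900 × [1 − (1+r)^−12] / r × (1+r) = $768,578.16

$768,578.16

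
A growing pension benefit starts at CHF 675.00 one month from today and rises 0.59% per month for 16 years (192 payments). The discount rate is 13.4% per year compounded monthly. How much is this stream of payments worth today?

CHF 81,140.06

Periodic rate r = 0.134/12 per month; n is counted in months.
Growing ordinary annuity: PV = PMT₁ × [1 − ((1+g)/(1+r))^n] / (r − g) = 675 × [1 − ((1+0.0059)/(1+r))^192] / (r − 0.0059) = CHF 81,140.06.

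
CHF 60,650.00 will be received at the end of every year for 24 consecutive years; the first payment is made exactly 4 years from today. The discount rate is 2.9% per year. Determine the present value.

Ordinary annuity of 24 payments, first payment at period 4.
Periodic rate r = 0.029 per year.
The ordinary-annuity PV formula values the stream one period before the first payment (period 3); discount that back 3 periods:
PV₀ = 60,650 × [1 − (1+r)^−24] / r × (1+r)^−3 = CHF 952,958.43

CHF 952,958.43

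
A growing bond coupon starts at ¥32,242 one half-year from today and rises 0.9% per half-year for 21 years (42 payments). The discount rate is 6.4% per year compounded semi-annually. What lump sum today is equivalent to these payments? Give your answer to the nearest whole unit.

¥857,855

Periodic rate r = 0.064/2 per half-year; n is counted in half-years.
Growing ordinary annuity: PV = PMT₁ × [1 − ((1+g)/(1+r))^n] / (r − g) = 32,242 × [1 − ((1+0.009)/(1+r))^42] / (r − 0.009) = ¥857,855.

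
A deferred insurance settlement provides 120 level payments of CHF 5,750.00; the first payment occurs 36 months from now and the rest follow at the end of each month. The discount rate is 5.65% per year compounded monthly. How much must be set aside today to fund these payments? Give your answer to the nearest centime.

CHF 446,439.50

Ordinary annuity of 120 payments, first payment at period 36.
Periodic rate r = 0.0565/12 per month; n is counted in months.
The ordinary-annuity PV formula values the stream one period before the first payment (period 35); discount that back 35 periods:
PV₀ = 5,750 × [1 − (1+r)^−120] / r × (1+r)^−35 = CHF 446,439.50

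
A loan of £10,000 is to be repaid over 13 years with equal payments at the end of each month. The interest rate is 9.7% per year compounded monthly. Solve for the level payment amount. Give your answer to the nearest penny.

£113.02

Level ordinary annuity; solve PV = PMT × [(1 − (1+r)^−n)/r] for PMT.
Periodic rate r = 0.097/12 per month; n is counted in months.
With n = 156: PMT = 10,000 / ([(1 − (1+r)^−n)/r]) = £113.02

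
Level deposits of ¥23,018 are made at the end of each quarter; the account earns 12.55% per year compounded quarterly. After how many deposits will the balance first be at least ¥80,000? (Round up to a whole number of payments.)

4 payments

Periodic rate r = 0.1255/4 per quarter; n is counted in quarters.
Ordinary annuity FV: 80,000 = 23,018 × [((1+r)^n − 1)/r].
(1+r)^n = 1 + 80,000 × r / 23,018, so n = ln(1 + 80,000·r/23,018) / ln(1+r) = 3.35.
Round up to a whole number of payments: n = 4.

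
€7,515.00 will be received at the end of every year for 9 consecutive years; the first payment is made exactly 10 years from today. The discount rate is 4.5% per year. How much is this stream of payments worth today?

Ordinary annuity of 9 payments, first payment at period 10.
Periodic rate r = 0.045 per year.
The ordinary-annuity PV formula values the stream one period before the first payment (period 9); discount that back 9 periods:
PV₀ = 7,515 × [1 − (1+r)^−9] / r × (1+r)^−9 = €36,757.38

€36,757.38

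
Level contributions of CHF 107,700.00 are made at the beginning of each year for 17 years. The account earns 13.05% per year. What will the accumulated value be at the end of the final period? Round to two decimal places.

CHF 6,574,167.80

This is an annuity due: 17 deposits of CHF 107,700.00 at the beginning of each year.
Periodic rate r = 0.1305 per year.
FV = PMT × [((1+r)^n − 1)/r] × (1+r) = 107,700 × [(1+r)^17 − 1] / r × (1+r) = CHF 6,574,167.80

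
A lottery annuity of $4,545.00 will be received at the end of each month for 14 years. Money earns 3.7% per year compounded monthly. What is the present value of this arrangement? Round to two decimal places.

$595,244.08

This is an ordinary annuity: 168 payments of $4,545.00 at the end of each month.
Periodic rate r = 0.037/12 per month; n is counted in months.
PV = PMT × [(1 − (1+r)^−n)/r] = 4,545 × [1 − (1+r)^−168] / r = $595,244.08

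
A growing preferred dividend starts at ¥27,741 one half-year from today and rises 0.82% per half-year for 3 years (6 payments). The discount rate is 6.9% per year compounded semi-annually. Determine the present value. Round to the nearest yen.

Periodic rate r = 0.069/2 per half-year; n is counted in half-years.
Growing ordinary annuity: PV = PMT₁ × [1 − ((1+g)/(1+r))^n] / (r − g) = 27,741 × [1 − ((1+0.0082)/(1+r))^6] / (r − 0.0082) = ¥151,009.

¥151,009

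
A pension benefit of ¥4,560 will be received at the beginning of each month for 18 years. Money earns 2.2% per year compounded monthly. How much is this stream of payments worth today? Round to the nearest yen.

This is an annuity due: 216 payments of ¥4,560 at the beginning of each month.
Periodic rate r = 0.022/12 per month; n is counted in months.
PV = PMT × [(1 − (1+r)^−n)/r] × (1+r) = 4,560 × [1 − (1+r)^−216] / r × (1+r) = ¥814,204

¥814,204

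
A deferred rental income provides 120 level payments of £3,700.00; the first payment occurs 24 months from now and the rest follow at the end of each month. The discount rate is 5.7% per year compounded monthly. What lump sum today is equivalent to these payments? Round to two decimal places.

£302,952.19

Ordinary annuity of 120 payments, first payment at period 24.
Periodic rate r = 0.057/12 per month; n is counted in months.
The ordinary-annuity PV formula values the stream one period before the first payment (period 23); discount that back 23 periods:
PV₀ = 3,700 × [1 − (1+r)^−120] / r × (1+r)^−23 = £302,952.19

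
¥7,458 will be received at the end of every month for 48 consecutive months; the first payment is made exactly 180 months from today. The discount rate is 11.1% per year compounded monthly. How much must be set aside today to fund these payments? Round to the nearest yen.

¥55,417

Ordinary annuity of 48 payments, first payment at period 180.
Periodic rate r = 0.111/12 per month; n is counted in months.
The ordinary-annuity PV formula values the stream one period before the first payment (period 179); discount that back 179 periods:
PV₀ = 7,458 × [1 − (1+r)^−48] / r × (1+r)^−179 = ¥55,417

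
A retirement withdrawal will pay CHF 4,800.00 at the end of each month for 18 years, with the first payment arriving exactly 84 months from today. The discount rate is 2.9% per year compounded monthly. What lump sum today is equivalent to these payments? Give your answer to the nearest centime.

Ordinary annuity of 216 payments, first payment at period 84.
Periodic rate r = 0.029/12 per month; n is counted in months.
The ordinary-annuity PV formula values the stream one period before the first payment (period 83); discount that back 83 periods:
PV₀ = 4,800 × [1 − (1+r)^−216] / r × (1+r)^−83 = CHF 660,476.34

CHF 660,476.34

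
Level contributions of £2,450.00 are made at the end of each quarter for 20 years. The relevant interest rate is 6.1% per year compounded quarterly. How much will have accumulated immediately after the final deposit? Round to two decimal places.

This is an ordinary annuity: 80 deposits of £2,450.00 at the end of each quarter.
Periodic rate r = 0.061/4 per quarter; n is counted in quarters.
FV = PMT × [((1+r)^n − 1)/r] = 2,450 × [(1+r)^80 − 1] / r = £378,527.14

£378,527.14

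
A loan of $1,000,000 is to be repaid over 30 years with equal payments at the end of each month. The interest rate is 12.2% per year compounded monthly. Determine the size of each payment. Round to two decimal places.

Level ordinary annuity; solve PV = PMT × [(1 − (1+r)^−n)/r] for PMT.
Periodic rate r = 0.122/12 per month; n is counted in months.
With n = 360: PMT = 1,000,000 / ([(1 − (1+r)^−n)/r]) = $10,440.33

$10,440.33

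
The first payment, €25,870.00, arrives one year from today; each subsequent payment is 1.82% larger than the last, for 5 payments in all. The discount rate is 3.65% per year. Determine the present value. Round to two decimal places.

Periodic rate r = 0.0365 per year.
Growing ordinary annuity: PV = PMT₁ × [1 − ((1+g)/(1+r))^n] / (r − g) = 25,870 × [1 − ((1+0.0182)/(1+r))^5] / (r − 0.0182) = €120,465.45.

€120,465.45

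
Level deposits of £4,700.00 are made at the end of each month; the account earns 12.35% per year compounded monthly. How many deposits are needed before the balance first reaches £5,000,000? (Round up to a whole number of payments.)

Periodic rate r = 0.1235/12 per month; n is counted in months.
Ordinary annuity FV: 5,000,000 = 4,700 × [((1+r)^n − 1)/r].
(1+r)^n = 1 + 5,000,000 × r / 4,700, so n = ln(1 + 5,000,000·r/4,700) / ln(1+r) = 242.27.
Round up to a whole number of payments: n = 243.

243 payments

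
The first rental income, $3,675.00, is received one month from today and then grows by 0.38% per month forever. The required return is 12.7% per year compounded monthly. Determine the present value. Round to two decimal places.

Periodic rate r = 0.127/12 per month.
Growing perpetuity (Gordon): PV = PMT₁ / (r − g) = 3,675 / (r − 0.0038) = $541,769.04.

$541,769.04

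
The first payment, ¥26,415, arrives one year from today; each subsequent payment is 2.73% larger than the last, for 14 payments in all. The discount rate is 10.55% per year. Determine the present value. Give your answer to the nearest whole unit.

Periodic rate r = 0.1055 per year.
Growing ordinary annuity: PV = PMT₁ × [1 − ((1+g)/(1+r))^n] / (r − g) = 26,415 × [1 − ((1+0.0273)/(1+r))^14] / (r − 0.0273) = ¥216,844.

¥216,844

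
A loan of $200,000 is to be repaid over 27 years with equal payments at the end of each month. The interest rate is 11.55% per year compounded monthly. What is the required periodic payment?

Level ordinary annuity; solve PV = PMT × [(1 − (1+r)^−n)/r] for PMT.
Periodic rate r = 0.1155/12 per month; n is counted in months.
With n = 324: PMT = 200,000 / ([(1 − (1+r)^−n)/r]) = $2,015.47

$2,015.47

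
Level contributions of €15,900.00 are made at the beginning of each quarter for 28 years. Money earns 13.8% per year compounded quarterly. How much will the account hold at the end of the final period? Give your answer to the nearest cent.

This is an annuity due: 112 deposits of €15,900.00 at the beginning of each quarter.
Periodic rate r = 0.138/4 per quarter; n is counted in quarters.
FV = PMT × [((1+r)^n − 1)/r] × (1+r) = 15,900 × [(1+r)^112 − 1] / r × (1+r) = €20,810,696.29

€20,810,696.29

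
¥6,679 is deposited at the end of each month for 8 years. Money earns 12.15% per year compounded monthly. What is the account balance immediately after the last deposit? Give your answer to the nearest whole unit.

This is an ordinary annuity: 96 deposits of ¥6,679 at the end of each month.
Periodic rate r = 0.1215/12 per month; n is counted in months.
FV = PMT × [((1+r)^n − 1)/r] = 6,679 × [(1+r)^96 − 1] / r = ¥1,075,459

¥1,075,459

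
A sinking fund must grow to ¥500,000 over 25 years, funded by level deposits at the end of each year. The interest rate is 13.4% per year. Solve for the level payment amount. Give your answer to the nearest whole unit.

Level ordinary annuity; solve FV = PMT × [((1+r)^n − 1)/r] for PMT.
Periodic rate r = 0.134 per year.
With n = 25: PMT = 500,000 / ([((1+r)^n − 1)/r]) = ¥3,019

¥3,019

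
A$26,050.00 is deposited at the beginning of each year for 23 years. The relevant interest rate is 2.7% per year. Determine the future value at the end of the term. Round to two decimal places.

A$837,802.11

This is an annuity due: 23 deposits of A$26,050.00 at the beginning of each year.
Periodic rate r = 0.027 per year.
FV = PMT × [((1+r)^n − 1)/r] × (1+r) = 26,050 × [(1+r)^23 − 1] / r × (1+r) = A$837,802.11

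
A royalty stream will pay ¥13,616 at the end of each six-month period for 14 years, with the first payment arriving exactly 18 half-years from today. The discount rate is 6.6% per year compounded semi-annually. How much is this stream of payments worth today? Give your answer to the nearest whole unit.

Ordinary annuity of 28 payments, first payment at period 18.
Periodic rate r = 0.066/2 per half-year; n is counted in half-years.
The ordinary-annuity PV formula values the stream one period before the first payment (period 17); discount that back 17 periods:
PV₀ = 13,616 × [1 − (1+r)^−28] / r × (1+r)^−17 = ¥141,867

¥141,867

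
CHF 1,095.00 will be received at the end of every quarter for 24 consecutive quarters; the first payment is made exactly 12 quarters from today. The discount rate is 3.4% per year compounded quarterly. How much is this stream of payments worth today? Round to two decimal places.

CHF 21,576.79

Ordinary annuity of 24 payments, first payment at period 12.
Periodic rate r = 0.034/4 per quarter; n is counted in quarters.
The ordinary-annuity PV formula values the stream one period before the first payment (period 11); discount that back 11 periods:
PV₀ = 1,095 × [1 − (1+r)^−24] / r × (1+r)^−11 = CHF 21,576.79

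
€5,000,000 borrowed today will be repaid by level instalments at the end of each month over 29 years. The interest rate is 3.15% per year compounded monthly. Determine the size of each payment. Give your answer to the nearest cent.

€21,933.42

Level ordinary annuity; solve PV = PMT × [(1 − (1+r)^−n)/r] for PMT.
Periodic rate r = 0.0315/12 per month; n is counted in months.
With n = 348: PMT = 5,000,000 / ([(1 − (1+r)^−n)/r]) = €21,933.42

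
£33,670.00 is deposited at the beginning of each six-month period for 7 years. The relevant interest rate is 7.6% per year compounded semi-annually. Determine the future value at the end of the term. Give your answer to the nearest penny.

£630,591.92

This is an annuity due: 14 deposits of £33,670.00 at the beginning of each six-month period.
Periodic rate r = 0.076/2 per half-year; n is counted in half-years.
FV = PMT × [((1+r)^n − 1)/r] × (1+r) = 33,670 × [(1+r)^14 − 1] / r × (1+r) = £630,591.92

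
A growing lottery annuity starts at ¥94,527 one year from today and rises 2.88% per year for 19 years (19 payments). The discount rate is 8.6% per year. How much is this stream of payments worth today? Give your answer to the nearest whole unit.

Periodic rate r = 0.086 per year.
Growing ordinary annuity: PV = PMT₁ × [1 − ((1+g)/(1+r))^n] / (r − g) = 94,527 × [1 − ((1+0.0288)/(1+r))^19] / (r − 0.0288) = ¥1,061,442.

¥1,061,442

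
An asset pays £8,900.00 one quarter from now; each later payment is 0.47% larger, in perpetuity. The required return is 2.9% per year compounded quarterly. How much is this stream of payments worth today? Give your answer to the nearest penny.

Periodic rate r = 0.029/4 per quarter.
Growing perpetuity (Gordon): PV = PMT₁ / (r − g) = 8,900 / (r − 0.0047) = £3,490,196.08.

£3,490,196.08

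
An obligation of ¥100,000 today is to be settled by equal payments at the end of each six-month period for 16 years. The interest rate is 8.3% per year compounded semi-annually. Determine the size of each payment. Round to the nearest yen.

¥5,702

Level ordinary annuity; solve PV = PMT × [(1 − (1+r)^−n)/r] for PMT.
Periodic rate r = 0.083/2 per half-year; n is counted in half-years.
With n = 32: PMT = 100,000 / ([(1 − (1+r)^−n)/r]) = ¥5,702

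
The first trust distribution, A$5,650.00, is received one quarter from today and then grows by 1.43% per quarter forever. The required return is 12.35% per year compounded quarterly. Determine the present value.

A$340,874.81

Periodic rate r = 0.1235/4 per quarter.
Growing perpetuity (Gordon): PV = PMT₁ / (r − g) = 5,650 / (r − 0.0143) = A$340,874.81.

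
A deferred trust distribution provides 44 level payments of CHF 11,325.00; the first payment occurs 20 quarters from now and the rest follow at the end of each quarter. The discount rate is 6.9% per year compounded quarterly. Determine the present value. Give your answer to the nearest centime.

Ordinary annuity of 44 payments, first payment at period 20.
Periodic rate r = 0.069/4 per quarter; n is counted in quarters.
The ordinary-annuity PV formula values the stream one period before the first payment (period 19); discount that back 19 periods:
PV₀ = 11,325 × [1 − (1+r)^−44] / r × (1+r)^−19 = CHF 250,862.47

CHF 250,862.47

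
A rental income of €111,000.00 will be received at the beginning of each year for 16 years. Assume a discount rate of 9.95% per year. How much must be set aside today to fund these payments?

This is an annuity due: 16 payments of €111,000.00 at the beginning of each year.
Periodic rate r = 0.0995 per year.
PV = PMT × [(1 − (1+r)^−n)/r] × (1+r) = 111,000 × [1 − (1+r)^−16] / r × (1+r) = €957,689.91

€957,689.91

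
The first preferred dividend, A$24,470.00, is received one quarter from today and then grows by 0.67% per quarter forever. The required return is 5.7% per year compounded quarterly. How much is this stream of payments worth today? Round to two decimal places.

A$3,241,059.60

Periodic rate r = 0.057/4 per quarter.
Growing perpetuity (Gordon): PV = PMT₁ / (r − g) = 24,470 / (r − 0.0067) = A$3,241,059.60.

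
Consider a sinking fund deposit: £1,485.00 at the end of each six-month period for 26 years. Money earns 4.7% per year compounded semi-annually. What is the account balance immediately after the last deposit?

This is an ordinary annuity: 52 deposits of £1,485.00 at the end of each six-month period.
Periodic rate r = 0.047/2 per half-year; n is counted in half-years.
FV = PMT × [((1+r)^n − 1)/r] = 1,485 × [(1+r)^52 − 1] / r = £148,267.74

£148,267.74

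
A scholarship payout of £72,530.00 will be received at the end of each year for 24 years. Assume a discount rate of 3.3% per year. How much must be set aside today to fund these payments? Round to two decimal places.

This is an ordinary annuity: 24 payments of £72,530.00 at the end of each year.
Periodic rate r = 0.033 per year.
PV = PMT × [(1 − (1+r)^−n)/r] = 72,530 × [1 − (1+r)^−24] / r = £1,189,564.27

£1,189,564.27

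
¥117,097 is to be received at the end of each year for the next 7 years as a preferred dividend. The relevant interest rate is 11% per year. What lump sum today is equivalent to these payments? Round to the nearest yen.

This is an ordinary annuity: 7 payments of ¥117,097 at the end of each year.
Periodic rate r = 0.11 per year.
PV = PMT × [(1 − (1+r)^−n)/r] = 117,097 × [1 − (1+r)^−7] / r = ¥551,784

¥551,784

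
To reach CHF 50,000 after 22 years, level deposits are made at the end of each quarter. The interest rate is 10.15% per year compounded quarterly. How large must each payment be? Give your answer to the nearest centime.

CHF 157.19

Level ordinary annuity; solve FV = PMT × [((1+r)^n − 1)/r] for PMT.
Periodic rate r = 0.1015/4 per quarter; n is counted in quarters.
With n = 88: PMT = 50,000 / ([((1+r)^n − 1)/r]) = CHF 157.19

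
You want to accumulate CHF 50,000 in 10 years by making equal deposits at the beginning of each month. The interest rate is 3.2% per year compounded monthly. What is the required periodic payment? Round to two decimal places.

CHF 353.16

Level annuity due; solve FV = PMT × [((1+r)^n − 1)/r] × (1+r) for PMT.
Periodic rate r = 0.032/12 per month; n is counted in months.
With n = 120: PMT = 50,000 / ([((1+r)^n − 1)/r] × (1+r)) = CHF 353.16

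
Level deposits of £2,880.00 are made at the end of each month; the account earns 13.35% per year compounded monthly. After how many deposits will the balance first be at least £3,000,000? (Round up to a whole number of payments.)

229 payments

Periodic rate r = 0.1335/12 per month; n is counted in months.
Ordinary annuity FV: 3,000,000 = 2,880 × [((1+r)^n − 1)/r].
(1+r)^n = 1 + 3,000,000 × r / 2,880, so n = ln(1 + 3,000,000·r/2,880) / ln(1+r) = 228.93.
Round up to a whole number of payments: n = 229.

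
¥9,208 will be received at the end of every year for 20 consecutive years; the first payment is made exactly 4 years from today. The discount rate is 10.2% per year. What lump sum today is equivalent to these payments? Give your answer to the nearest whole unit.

¥57,787

Ordinary annuity of 20 payments, first payment at period 4.
Periodic rate r = 0.102 per year.
The ordinary-annuity PV formula values the stream one period before the first payment (period 3); discount that back 3 periods:
PV₀ = 9,208 × [1 − (1+r)^−20] / r × (1+r)^−3 = ¥57,787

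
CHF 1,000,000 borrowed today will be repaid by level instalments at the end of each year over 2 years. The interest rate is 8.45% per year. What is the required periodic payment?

CHF 564,231.35

Level ordinary annuity; solve PV = PMT × [(1 − (1+r)^−n)/r] for PMT.
Periodic rate r = 0.0845 per year.
With n = 2: PMT = 1,000,000 / ([(1 − (1+r)^−n)/r]) = CHF 564,231.35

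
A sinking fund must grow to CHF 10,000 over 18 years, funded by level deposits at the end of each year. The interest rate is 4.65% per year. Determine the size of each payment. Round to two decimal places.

CHF 367.23

Level ordinary annuity; solve FV = PMT × [((1+r)^n − 1)/r] for PMT.
Periodic rate r = 0.0465 per year.
With n = 18: PMT = 10,000 / ([((1+r)^n − 1)/r]) = CHF 367.23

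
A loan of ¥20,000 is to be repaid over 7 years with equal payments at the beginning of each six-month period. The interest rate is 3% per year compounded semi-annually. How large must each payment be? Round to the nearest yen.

Level annuity due; solve PV = PMT × [(1 − (1+r)^−n)/r] × (1+r) for PMT.
Periodic rate r = 0.03/2 per half-year; n is counted in half-years.
With n = 14: PMT = 20,000 / ([(1 − (1+r)^−n)/r] × (1+r)) = ¥1,571

¥1,571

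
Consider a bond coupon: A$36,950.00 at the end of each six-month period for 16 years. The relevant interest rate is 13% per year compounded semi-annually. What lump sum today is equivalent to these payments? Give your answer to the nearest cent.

A$492,688.69

This is an ordinary annuity: 32 payments of A$36,950.00 at the end of each six-month period.
Periodic rate r = 0.13/2 per half-year; n is counted in half-years.
PV = PMT × [(1 − (1+r)^−n)/r] = 36,950 × [1 − (1+r)^−32] / r = A$492,688.69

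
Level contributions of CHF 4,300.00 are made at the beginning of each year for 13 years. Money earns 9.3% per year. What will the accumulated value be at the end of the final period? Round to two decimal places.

CHF 110,034.69

This is an annuity due: 13 deposits of CHF 4,300.00 at the beginning of each year.
Periodic rate r = 0.093 per year.
FV = PMT × [((1+r)^n − 1)/r] × (1+r) = 4,300 × [(1+r)^13 − 1] / r × (1+r) = CHF 110,034.69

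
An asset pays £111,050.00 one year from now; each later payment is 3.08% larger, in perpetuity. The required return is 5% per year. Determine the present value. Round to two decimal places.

£5,783,854.17

Periodic rate r = 0.05 per year.
Growing perpetuity (Gordon): PV = PMT₁ / (r − g) = 111,050 / (r − 0.0308) = £5,783,854.17.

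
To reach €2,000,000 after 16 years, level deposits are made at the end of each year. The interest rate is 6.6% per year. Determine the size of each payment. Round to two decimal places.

Level ordinary annuity; solve FV = PMT × [((1+r)^n − 1)/r] for PMT.
Periodic rate r = 0.066 per year.
With n = 16: PMT = 2,000,000 / ([((1+r)^n − 1)/r]) = €74,138.51

€74,138.51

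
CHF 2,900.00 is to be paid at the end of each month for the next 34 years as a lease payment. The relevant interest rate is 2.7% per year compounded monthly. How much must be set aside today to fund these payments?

This is an ordinary annuity: 408 payments of CHF 2,900.00 at the end of each month.
Periodic rate r = 0.027/12 per month; n is counted in months.
PV = PMT × [(1 − (1+r)^−n)/r] = 2,900 × [1 − (1+r)^−408] / r = CHF 773,682.79

CHF 773,682.79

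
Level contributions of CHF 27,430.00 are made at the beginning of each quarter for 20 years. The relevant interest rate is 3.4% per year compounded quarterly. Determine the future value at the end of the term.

CHF 3,151,039.98

This is an annuity due: 80 deposits of CHF 27,430.00 at the beginning of each quarter.
Periodic rate r = 0.034/4 per quarter; n is counted in quarters.
FV = PMT × [((1+r)^n − 1)/r] × (1+r) = 27,430 × [(1+r)^80 − 1] / r × (1+r) = CHF 3,151,039.98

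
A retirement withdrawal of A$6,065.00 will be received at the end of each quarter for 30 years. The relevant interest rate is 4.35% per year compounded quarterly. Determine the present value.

This is an ordinary annuity: 120 payments of A$6,065.00 at the end of each quarter.
Periodic rate r = 0.0435/4 per quarter; n is counted in quarters.
PV = PMT × [(1 − (1+r)^−n)/r] = 6,065 × [1 − (1+r)^−120] / r = A$405,398.73

A$405,398.73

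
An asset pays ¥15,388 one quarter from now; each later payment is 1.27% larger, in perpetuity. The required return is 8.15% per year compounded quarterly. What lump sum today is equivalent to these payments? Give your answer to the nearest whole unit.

Periodic rate r = 0.0815/4 per quarter.
Growing perpetuity (Gordon): PV = PMT₁ / (r − g) = 15,388 / (r − 0.0127) = ¥2,004,951.

¥2,004,951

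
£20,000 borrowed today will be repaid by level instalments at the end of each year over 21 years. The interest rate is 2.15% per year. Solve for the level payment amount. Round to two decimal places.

Level ordinary annuity; solve PV = PMT × [(1 − (1+r)^−n)/r] for PMT.
Periodic rate r = 0.0215 per year.
With n = 21: PMT = 20,000 / ([(1 − (1+r)^−n)/r]) = £1,193.54

£1,193.54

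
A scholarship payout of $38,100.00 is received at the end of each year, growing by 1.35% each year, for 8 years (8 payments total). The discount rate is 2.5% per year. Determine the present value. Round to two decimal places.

$285,947.18

Periodic rate r = 0.025 per year.
Growing ordinary annuity: PV = PMT₁ × [1 − ((1+g)/(1+r))^n] / (r − g) = 38,100 × [1 − ((1+0.0135)/(1+r))^8] / (r − 0.0135) = $285,947.18.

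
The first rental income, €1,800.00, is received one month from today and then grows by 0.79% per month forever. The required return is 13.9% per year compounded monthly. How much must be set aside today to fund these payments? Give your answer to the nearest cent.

€488,687.78

Periodic rate r = 0.139/12 per month.
Growing perpetuity (Gordon): PV = PMT₁ / (r − g) = 1,800 / (r − 0.0079) = €488,687.78.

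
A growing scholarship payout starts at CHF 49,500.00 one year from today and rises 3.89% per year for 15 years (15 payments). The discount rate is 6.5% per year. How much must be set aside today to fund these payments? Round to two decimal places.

CHF 589,397.69

Periodic rate r = 0.065 per year.
Growing ordinary annuity: PV = PMT₁ × [1 − ((1+g)/(1+r))^n] / (r − g) = 49,500 × [1 − ((1+0.0389)/(1+r))^15] / (r − 0.0389) = CHF 589,397.69.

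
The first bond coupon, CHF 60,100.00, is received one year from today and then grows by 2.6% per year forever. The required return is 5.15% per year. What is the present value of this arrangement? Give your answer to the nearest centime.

CHF 2,356,862.75

Periodic rate r = 0.0515 per year.
Growing perpetuity (Gordon): PV = PMT₁ / (r − g) = 60,100 / (r − 0.026) = CHF 2,356,862.75.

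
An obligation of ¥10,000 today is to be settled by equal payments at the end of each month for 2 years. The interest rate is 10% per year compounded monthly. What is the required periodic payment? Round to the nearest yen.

Level ordinary annuity; solve PV = PMT × [(1 − (1+r)^−n)/r] for PMT.
Periodic rate r = 0.1/12 per month; n is counted in months.
With n = 24: PMT = 10,000 / ([(1 − (1+r)^−n)/r]) = ¥461

¥461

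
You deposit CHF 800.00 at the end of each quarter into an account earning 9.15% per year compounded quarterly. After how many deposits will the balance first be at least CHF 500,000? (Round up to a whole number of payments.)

121 payments

Periodic rate r = 0.0915/4 per quarter; n is counted in quarters.
Ordinary annuity FV: 500,000 = 800 × [((1+r)^n − 1)/r].
(1+r)^n = 1 + 500,000 × r / 800, so n = ln(1 + 500,000·r/800) / ln(1+r) = 120.60.
Round up to a whole number of payments: n = 121.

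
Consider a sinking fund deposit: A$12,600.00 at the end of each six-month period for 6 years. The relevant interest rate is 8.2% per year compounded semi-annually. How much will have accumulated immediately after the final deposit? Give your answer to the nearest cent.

A$190,414.79

This is an ordinary annuity: 12 deposits of A$12,600.00 at the end of each six-month period.
Periodic rate r = 0.082/2 per half-year; n is counted in half-years.
FV = PMT × [((1+r)^n − 1)/r] = 12,600 × [(1+r)^12 − 1] / r = A$190,414.79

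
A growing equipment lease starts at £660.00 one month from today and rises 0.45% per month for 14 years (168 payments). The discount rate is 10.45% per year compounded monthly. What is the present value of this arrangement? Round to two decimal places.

£79,135.15

Periodic rate r = 0.1045/12 per month; n is counted in months.
Growing ordinary annuity: PV = PMT₁ × [1 − ((1+g)/(1+r))^n] / (r − g) = 660 × [1 − ((1+0.0045)/(1+r))^168] / (r − 0.0045) = £79,135.15.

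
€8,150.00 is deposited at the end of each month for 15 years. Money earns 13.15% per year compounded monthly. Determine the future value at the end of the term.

This is an ordinary annuity: 180 deposits of €8,150.00 at the end of each month.
Periodic rate r = 0.1315/12 per month; n is counted in months.
FV = PMT × [((1+r)^n − 1)/r] = 8,150 × [(1+r)^180 − 1] / r = €4,545,586.83

€4,545,586.83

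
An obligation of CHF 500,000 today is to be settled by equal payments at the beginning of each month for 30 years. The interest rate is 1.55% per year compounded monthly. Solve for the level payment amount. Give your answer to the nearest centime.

Level annuity due; solve PV = PMT × [(1 − (1+r)^−n)/r] × (1+r) for PMT.
Periodic rate r = 0.0155/12 per month; n is counted in months.
With n = 360: PMT = 500,000 / ([(1 − (1+r)^−n)/r] × (1+r)) = CHF 1,735.38

CHF 1,735.38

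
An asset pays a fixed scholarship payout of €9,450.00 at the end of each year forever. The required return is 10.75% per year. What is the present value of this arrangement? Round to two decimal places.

Periodic rate r = 0.1075 per year.
Level perpetuity: PV = PMT / r = 9,450 / (0.1075) = €87,906.98.

€87,906.98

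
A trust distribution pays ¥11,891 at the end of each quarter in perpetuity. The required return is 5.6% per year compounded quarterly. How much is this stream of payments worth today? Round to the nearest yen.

¥849,357

Periodic rate r = 0.056/4 per quarter.
Level perpetuity: PV = PMT / r = 11,891 / (0.056/4) = ¥849,357.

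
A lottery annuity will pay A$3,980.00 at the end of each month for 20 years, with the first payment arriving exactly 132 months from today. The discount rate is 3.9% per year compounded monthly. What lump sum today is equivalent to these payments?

A$433,118.80

Ordinary annuity of 240 payments, first payment at period 132.
Periodic rate r = 0.039/12 per month; n is counted in months.
The ordinary-annuity PV formula values the stream one period before the first payment (period 131); discount that back 131 periods:
PV₀ = 3,980 × [1 − (1+r)^−240] / r × (1+r)^−131 = A$433,118.80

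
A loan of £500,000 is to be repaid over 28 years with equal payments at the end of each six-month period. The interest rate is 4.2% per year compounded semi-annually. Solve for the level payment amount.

Level ordinary annuity; solve PV = PMT × [(1 − (1+r)^−n)/r] for PMT.
Periodic rate r = 0.042/2 per half-year; n is counted in half-years.
With n = 56: PMT = 500,000 / ([(1 − (1+r)^−n)/r]) = £15,268.07

£15,268.07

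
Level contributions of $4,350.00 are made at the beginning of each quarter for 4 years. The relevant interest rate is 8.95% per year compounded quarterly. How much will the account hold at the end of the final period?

$84,440.98

This is an annuity due: 16 deposits of $4,350.00 at the beginning of each quarter.
Periodic rate r = 0.0895/4 per quarter; n is counted in quarters.
FV = PMT × [((1+r)^n − 1)/r] × (1+r) = 4,350 × [(1+r)^16 − 1] / r × (1+r) = $84,440.98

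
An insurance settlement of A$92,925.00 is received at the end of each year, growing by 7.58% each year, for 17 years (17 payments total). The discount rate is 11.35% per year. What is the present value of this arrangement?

A$1,092,413.26

Periodic rate r = 0.1135 per year.
Growing ordinary annuity: PV = PMT₁ × [1 − ((1+g)/(1+r))^n] / (r − g) = 92,925 × [1 − ((1+0.0758)/(1+r))^17] / (r − 0.0758) = A$1,092,413.26.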